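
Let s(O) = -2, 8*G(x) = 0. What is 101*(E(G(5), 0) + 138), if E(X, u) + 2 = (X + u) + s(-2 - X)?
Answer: 13534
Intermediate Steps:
G(x) = 0 (G(x) = (⅛)*0 = 0)
E(X, u) = -4 + X + u (E(X, u) = -2 + ((X + u) - 2) = -2 + (-2 + X + u) = -4 + X + u)
101*(E(G(5), 0) + 138) = 101*((-4 + 0 + 0) + 138) = 101*(-4 + 138) = 101*134 = 13534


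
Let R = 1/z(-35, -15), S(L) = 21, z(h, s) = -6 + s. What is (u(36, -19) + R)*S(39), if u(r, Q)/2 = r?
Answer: 1511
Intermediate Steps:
u(r, Q) = 2*r
R = -1/21 (R = 1/(-6 - 15) = 1/(-21) = -1/21 ≈ -0.047619)
(u(36, -19) + R)*S(39) = (2*36 - 1/21)*21 = (72 - 1/21)*21 = (1511/21)*21 = 1511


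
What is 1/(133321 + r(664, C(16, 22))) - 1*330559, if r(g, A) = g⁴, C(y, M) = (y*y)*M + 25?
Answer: -64257171008830582/194389416137 ≈ -3.3056e+5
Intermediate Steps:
C(y, M) = 25 + M*y² (C(y, M) = y²*M + 25 = M*y² + 25 = 25 + M*y²)
1/(133321 + r(664, C(16, 22))) - 1*330559 = 1/(133321 + 664⁴) - 1*330559 = 1/(133321 + 194389282816) - 330559 = 1/194389416137 - 330559 = -64257171008830582/194389416137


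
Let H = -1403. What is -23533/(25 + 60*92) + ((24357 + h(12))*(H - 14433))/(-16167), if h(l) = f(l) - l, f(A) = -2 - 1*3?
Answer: 2136930032789/89646015 ≈ 23837.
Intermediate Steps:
f(A) = -5 (f(A) = -2 - 3 = -5)
h(l) = -5 - l
-23533/(25 + 60*92) + ((24357 + h(12))*(H - 14433))/(-16167) = -23533/(25 + 60*92) + ((24357 + (-5 - 1*12))*(-1403 - 14433))/(-16167) = -23533/(25 + 5520) + ((24357 + (-5 - 12))*(-15836))*(-1/16167) = -23533/5545 + ((24357 - 17)*(-15836))*(-1/16167) = -23533*1/5545 + (24340*(-15836))*(-1/16167) = -23533/5545 - 385448240*(-1/16167) = -23533/5545 + 385448240/16167 = 2136930032789/89646015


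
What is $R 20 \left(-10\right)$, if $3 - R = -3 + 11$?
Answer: $1000$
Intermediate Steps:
$R = -5$ ($R = 3 - \left(-3 + 11\right) = 3 - 8 = -5$)
$R 20 \left(-10\right) = \left(-5\right) 20 \left(-10\right) = \left(-100\right) \left(-10\right) = 1000$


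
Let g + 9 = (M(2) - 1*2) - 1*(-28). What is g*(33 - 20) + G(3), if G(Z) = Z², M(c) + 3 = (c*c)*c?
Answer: 295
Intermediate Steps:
M(c) = -3 + c³ (M(c) = -3 + (c*c)*c = -3 + c²*c = -3 + c³)
g = 22 (g = -9 + (((-3 + 2³) - 1*2) - 1*(-28)) = -9 + (((-3 + 8) - 2) + 28) = -9 + ((5 - 2) + 28) = -9 + (3 + 28) = -9 + 31 = 22)
g*(33 - 20) + G(3) = 22*(33 - 20) + 3² = 22*13 + 9 = 286 + 9 = 295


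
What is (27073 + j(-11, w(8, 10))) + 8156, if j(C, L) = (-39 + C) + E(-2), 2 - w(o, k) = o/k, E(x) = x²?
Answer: 35183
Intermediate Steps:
w(o, k) = 2 - o/k
j(C, L) = -35 + C (j(C, L) = (-39 + C) + (-2)² = (-39 + C) + 4 = -35 + C)
(27073 + j(-11, w(8, 10))) + 8156 = (27073 + (-35 - 11)) + 8156 = (27073 - 46) + 8156 = 27027 + 8156 = 35183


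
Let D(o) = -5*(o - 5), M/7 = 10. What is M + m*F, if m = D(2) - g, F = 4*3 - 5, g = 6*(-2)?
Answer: 259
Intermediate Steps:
M = 70 (M = 7*10 = 70)
g = -12
F = 7 (F = 12 - 5 = 7)
D(o) = 25 - 5*o (D(o) = -5*(-5 + o) = 25 - 5*o)
m = 27 (m = (25 - 5*2) - 1*(-12) = (25 - 10) + 12 = 15 + 12 = 27)
M + m*F = 70 + 27*7 = 70 + 189 = 259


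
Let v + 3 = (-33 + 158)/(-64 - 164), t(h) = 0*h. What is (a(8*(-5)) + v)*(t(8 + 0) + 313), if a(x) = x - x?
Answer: -253217/228 ≈ -1110.6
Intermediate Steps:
t(h) = 0
v = -809/228 (v = -3 + (-33 + 158)/(-64 - 164) = -3 + 125/(-228) = -3 + 125*(-1/228) = -3 - 125/228 = -809/228 ≈ -3.5482)
a(x) = 0
(a(8*(-5)) + v)*(t(8 + 0) + 313) = (0 - 809/228)*(0 + 313) = -809/228*313 = -253217/228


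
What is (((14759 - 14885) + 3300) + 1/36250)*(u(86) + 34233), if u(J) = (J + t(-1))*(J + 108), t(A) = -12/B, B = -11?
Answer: 12942012884983/79750 ≈ 1.6228e+8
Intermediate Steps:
t(A) = 12/11 (t(A) = -12/(-11) = -12*(-1/11) = 12/11)
u(J) = (108 + J)*(12/11 + J) (u(J) = (J + 12/11)*(J + 108) = (12/11 + J)*(108 + J) = (108 + J)*(12/11 + J))
(((14759 - 14885) + 3300) + 1/36250)*(u(86) + 34233) = (((14759 - 14885) + 3300) + 1/36250)*((1296/11 + 86² + (1200/11)*86) + 34233) = ((-126 + 3300) + 1/36250)*((1296/11 + 7396 + 103200/11) + 34233) = (3174 + 1/36250)*(185852/11 + 34233) = (115057501/36250)*(562415/11) = 12942012884983/79750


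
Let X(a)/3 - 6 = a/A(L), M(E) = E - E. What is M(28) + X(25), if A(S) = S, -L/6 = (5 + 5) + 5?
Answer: 103/6 ≈ 17.167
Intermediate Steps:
L = -90 (L = -6*((5 + 5) + 5) = -6*(10 + 5) = -6*15 = -90)
M(E) = 0
X(a) = 18 - a/30 (X(a) = 18 + 3*(a/(-90)) = 18 + 3*(a*(-1/90)) = 18 + 3*(-a/90) = 18 - a/30)
M(28) + X(25) = 0 + (18 - 1/30*25) = 0 + (18 - ⅚) = 0 + 103/6 = 103/6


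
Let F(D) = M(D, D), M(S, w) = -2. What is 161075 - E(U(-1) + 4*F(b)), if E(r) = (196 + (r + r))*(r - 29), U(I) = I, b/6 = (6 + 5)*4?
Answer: 167839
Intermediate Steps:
b = 264 (b = 6*((6 + 5)*4) = 6*(11*4) = 6*44 = 264)
F(D) = -2
E(r) = (-29 + r)*(196 + 2*r) (E(r) = (196 + 2*r)*(-29 + r) = (-29 + r)*(196 + 2*r))
161075 - E(U(-1) + 4*F(b)) = 161075 - (-5684 + 2*(-1 + 4*(-2))² + 138*(-1 + 4*(-2))) = 161075 - (-5684 + 2*(-1 - 8)² + 138*(-1 - 8)) = 161075 - (-5684 + 2*(-9)² + 138*(-9)) = 161075 - (-5684 + 2*81 - 1242) = 161075 - (-5684 + 162 - 1242) = 161075 - 1*(-6764) = 161075 + 6764 = 167839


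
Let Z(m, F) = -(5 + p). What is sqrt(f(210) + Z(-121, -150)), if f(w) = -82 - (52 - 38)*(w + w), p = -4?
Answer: I*sqrt(5963) ≈ 77.22*I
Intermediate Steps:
Z(m, F) = -1 (Z(m, F) = -(5 - 4) = -1*1 = -1)
f(w) = -82 - 28*w (f(w) = -82 - 14*2*w = -82 - 28*w)
sqrt(f(210) + Z(-121, -150)) = sqrt((-82 - 28*210) - 1) = sqrt((-82 - 5880) - 1) = sqrt(-5962 - 1) = sqrt(-5963) = I*sqrt(5963)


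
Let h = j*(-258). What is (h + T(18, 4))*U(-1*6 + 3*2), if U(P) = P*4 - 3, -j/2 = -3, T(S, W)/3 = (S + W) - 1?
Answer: 4455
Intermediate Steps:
T(S, W) = -3 + 3*S + 3*W (T(S, W) = 3*((S + W) - 1) = 3*(-1 + S + W) = -3 + 3*S + 3*W)
j = 6 (j = -2*(-3) = 6)
h = -1548 (h = 6*(-258) = -1548)
U(P) = -3 + 4*P (U(P) = 4*P - 3 = -3 + 4*P)
(h + T(18, 4))*U(-1*6 + 3*2) = (-1548 + (-3 + 3*18 + 3*4))*(-3 + 4*(-1*6 + 3*2)) = (-1548 + (-3 + 54 + 12))*(-3 + 4*(-6 + 6)) = (-1548 + 63)*(-3 + 4*0) = -1485*(-3 + 0) = -1485*(-3) = 4455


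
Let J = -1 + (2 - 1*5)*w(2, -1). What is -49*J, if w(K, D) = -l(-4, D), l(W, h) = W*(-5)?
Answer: -2891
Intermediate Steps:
l(W, h) = -5*W
w(K, D) = -20 (w(K, D) = -(-5)*(-4) = -1*20 = -20)
J = 59 (J = -1 + (2 - 1*5)*(-20) = -1 + (2 - 5)*(-20) = -1 - 3*(-20) = -1 + 60 = 59)
-49*J = -49*59 = -2891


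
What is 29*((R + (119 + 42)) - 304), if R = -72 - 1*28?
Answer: -7047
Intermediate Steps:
R = -100 (R = -72 - 28 = -100)
29*((R + (119 + 42)) - 304) = 29*((-100 + (119 + 42)) - 304) = 29*((-100 + 161) - 304) = 29*(61 - 304) = 29*(-243) = -7047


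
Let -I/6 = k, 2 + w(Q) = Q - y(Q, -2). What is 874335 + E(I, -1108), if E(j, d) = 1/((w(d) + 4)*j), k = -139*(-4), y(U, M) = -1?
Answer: 3223043623801/3686280 ≈ 8.7434e+5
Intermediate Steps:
w(Q) = -1 + Q (w(Q) = -2 + (Q - 1*(-1)) = -2 + (Q + 1) = -2 + (1 + Q) = -1 + Q)
k = 556
I = -3336 (I = -6*556 = -3336)
E(j, d) = 1/(j*(3 + d)) (E(j, d) = 1/(((-1 + d) + 4)*j) = 1/((3 + d)*j) = 1/(j*(3 + d)))
874335 + E(I, -1108) = 874335 + 1/((-3336)*(3 - 1108)) = 874335 - 1/3336/(-1105) = 874335 - 1/3336*(-1/1105) = 874335 + 1/3686280 = 3223043623801/3686280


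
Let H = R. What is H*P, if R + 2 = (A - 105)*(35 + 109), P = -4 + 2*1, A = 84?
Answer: 6052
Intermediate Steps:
P = -2 (P = -4 + 2 = -2)
R = -3026 (R = -2 + (84 - 105)*(35 + 109) = -2 - 21*144 = -2 - 3024 = -3026)
H = -3026
H*P = -3026*(-2) = 6052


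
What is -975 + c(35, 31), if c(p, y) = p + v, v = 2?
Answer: -938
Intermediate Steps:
c(p, y) = 2 + p (c(p, y) = p + 2 = 2 + p)
-975 + c(35, 31) = -975 + (2 + 35) = -975 + 37 = -938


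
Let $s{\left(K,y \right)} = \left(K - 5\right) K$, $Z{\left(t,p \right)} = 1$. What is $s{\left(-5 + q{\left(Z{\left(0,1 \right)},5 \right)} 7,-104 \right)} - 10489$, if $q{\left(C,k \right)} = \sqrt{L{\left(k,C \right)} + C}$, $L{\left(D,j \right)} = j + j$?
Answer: $-10292 - 105 \sqrt{3} \approx -10474.0$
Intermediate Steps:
$L{\left(D,j \right)} = 2 j$
$q{\left(C,k \right)} = \sqrt{3} \sqrt{C}$ ($q{\left(C,k \right)} = \sqrt{2 C + C} = \sqrt{3 C} = \sqrt{3} \sqrt{C}$)
$s{\left(K,y \right)} = K \left(-5 + K\right)$ ($s{\left(K,y \right)} = \left(-5 + K\right) K = K \left(-5 + K\right)$)
$s{\left(-5 + q{\left(Z{\left(0,1 \right)},5 \right)} 7,-104 \right)} - 10489 = \left(-5 + \sqrt{3} \sqrt{1} \cdot 7\right) \left(-5 - \left(5 - \sqrt{3} \sqrt{1} \cdot 7\right)\right) - 10489 = \left(-5 + \sqrt{3} \cdot 1 \cdot 7\right) \left(-5 - \left(5 - \sqrt{3} \cdot 1 \cdot 7\right)\right) - 10489 = \left(-5 + \sqrt{3} \cdot 7\right) \left(-5 - \left(5 - \sqrt{3} \cdot 7\right)\right) - 10489 = \left(-5 + 7 \sqrt{3}\right) \left(-5 - \left(5 - 7 \sqrt{3}\right)\right) - 10489 = \left(-5 + 7 \sqrt{3}\right) \left(-10 + 7 \sqrt{3}\right) - 10489 = \left(-10 + 7 \sqrt{3}\right) \left(-5 + 7 \sqrt{3}\right) - 10489 = -10489 + \left(-10 + 7 \sqrt{3}\right) \left(-5 + 7 \sqrt{3}\right)$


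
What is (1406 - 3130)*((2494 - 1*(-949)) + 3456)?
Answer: -11893876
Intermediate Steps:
(1406 - 3130)*((2494 - 1*(-949)) + 3456) = -1724*((2494 + 949) + 3456) = -1724*(3443 + 3456) = -1724*6899 = -11893876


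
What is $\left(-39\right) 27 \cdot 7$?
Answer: $-7371$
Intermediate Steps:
$\left(-39\right) 27 \cdot 7 = \left(-1053\right) 7 = -7371$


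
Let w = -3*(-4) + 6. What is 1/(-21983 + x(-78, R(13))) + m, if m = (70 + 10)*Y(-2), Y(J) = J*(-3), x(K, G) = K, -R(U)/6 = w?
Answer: 10589279/22061 ≈ 480.00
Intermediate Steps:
w = 18 (w = 12 + 6 = 18)
R(U) = -108 (R(U) = -6*18 = -108)
Y(J) = -3*J
m = 480 (m = (70 + 10)*(-3*(-2)) = 80*6 = 480)
1/(-21983 + x(-78, R(13))) + m = 1/(-21983 - 78) + 480 = 1/(-22061) + 480 = -1/22061 + 480 = 10589279/22061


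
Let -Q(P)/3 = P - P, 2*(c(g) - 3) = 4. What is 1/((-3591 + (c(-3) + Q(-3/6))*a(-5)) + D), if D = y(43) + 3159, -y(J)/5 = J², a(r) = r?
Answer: -1/9702 ≈ -0.00010307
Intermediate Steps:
c(g) = 5 (c(g) = 3 + (½)*4 = 3 + 2 = 5)
y(J) = -5*J²
Q(P) = 0 (Q(P) = -3*(P - P) = -3*0 = 0)
D = -6086 (D = -5*43² + 3159 = -5*1849 + 3159 = -9245 + 3159 = -6086)
1/((-3591 + (c(-3) + Q(-3/6))*a(-5)) + D) = 1/((-3591 + (5 + 0)*(-5)) - 6086) = 1/((-3591 + 5*(-5)) - 6086) = 1/((-3591 - 25) - 6086) = 1/(-3616 - 6086) = 1/(-9702) = -1/9702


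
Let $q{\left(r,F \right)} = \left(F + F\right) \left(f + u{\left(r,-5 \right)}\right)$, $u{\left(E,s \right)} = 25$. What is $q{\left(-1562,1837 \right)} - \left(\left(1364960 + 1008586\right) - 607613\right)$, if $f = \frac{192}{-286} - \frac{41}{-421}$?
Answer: $- \frac{9173796961}{5473} \approx -1.6762 \cdot 10^{6}$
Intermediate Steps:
$f = - \frac{34553}{60203}$ ($f = 192 \left(- \frac{1}{286}\right) - - \frac{41}{421} = - \frac{96}{143} + \frac{41}{421} = - \frac{34553}{60203} \approx -0.57394$)
$q{\left(r,F \right)} = \frac{2941044 F}{60203}$ ($q{\left(r,F \right)} = \left(F + F\right) \left(- \frac{34553}{60203} + 25\right) = 2 F \frac{1470522}{60203} = \frac{2941044 F}{60203}$)
$q{\left(-1562,1837 \right)} - \left(\left(1364960 + 1008586\right) - 607613\right) = \frac{2941044}{60203} \cdot 1837 - \left(\left(1364960 + 1008586\right) - 607613\right) = \frac{491154348}{5473} - \left(2373546 - 607613\right) = \frac{491154348}{5473} - 1765933 = - \frac{9173796961}{5473}$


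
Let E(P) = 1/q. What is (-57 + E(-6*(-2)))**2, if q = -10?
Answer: 326041/100 ≈ 3260.4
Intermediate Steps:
E(P) = -1/10 (E(P) = 1/(-10) = -1/10)
(-57 + E(-6*(-2)))**2 = (-57 - 1/10)**2 = (-571/10)**2 = 326041/100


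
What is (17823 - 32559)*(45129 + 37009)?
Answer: -1210385568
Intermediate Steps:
(17823 - 32559)*(45129 + 37009) = -14736*82138 = -1210385568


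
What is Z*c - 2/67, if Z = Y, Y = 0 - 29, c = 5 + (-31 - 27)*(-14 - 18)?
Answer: -3615925/67 ≈ -53969.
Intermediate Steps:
c = 1861 (c = 5 - 58*(-32) = 5 + 1856 = 1861)
Y = -29
Z = -29
Z*c - 2/67 = -29*1861 - 2/67 = -53969 - 2*1/67 = -53969 - 2/67 = -3615925/67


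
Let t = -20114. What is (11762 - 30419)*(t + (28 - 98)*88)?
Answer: 490194018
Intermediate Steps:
(11762 - 30419)*(t + (28 - 98)*88) = (11762 - 30419)*(-20114 + (28 - 98)*88) = -18657*(-20114 - 70*88) = -18657*(-20114 - 6160) = -18657*(-26274) = 490194018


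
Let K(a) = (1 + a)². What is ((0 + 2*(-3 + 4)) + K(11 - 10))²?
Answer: 36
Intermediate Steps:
((0 + 2*(-3 + 4)) + K(11 - 10))² = ((0 + 2*(-3 + 4)) + (1 + (11 - 10))²)² = ((0 + 2*1) + (1 + 1)²)² = ((0 + 2) + 2²)² = (2 + 4)² = 6² = 36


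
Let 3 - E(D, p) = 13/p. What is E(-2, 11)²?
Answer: 400/121 ≈ 3.3058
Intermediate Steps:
E(D, p) = 3 - 13/p
E(-2, 11)² = (3 - 13/11)² = (20/11)² = 400/121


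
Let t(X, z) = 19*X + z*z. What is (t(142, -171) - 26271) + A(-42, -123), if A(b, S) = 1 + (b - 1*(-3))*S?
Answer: 10466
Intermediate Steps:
A(b, S) = 1 + S*(3 + b) (A(b, S) = 1 + (b + 3)*S = 1 + (3 + b)*S = 1 + S*(3 + b))
t(X, z) = z**2 + 19*X (t(X, z) = 19*X + z**2 = z**2 + 19*X)
(t(142, -171) - 26271) + A(-42, -123) = (((-171)**2 + 19*142) - 26271) + (1 + 3*(-123) - 123*(-42)) = ((29241 + 2698) - 26271) + (1 - 369 + 5166) = (31939 - 26271) + 4798 = 5668 + 4798 = 10466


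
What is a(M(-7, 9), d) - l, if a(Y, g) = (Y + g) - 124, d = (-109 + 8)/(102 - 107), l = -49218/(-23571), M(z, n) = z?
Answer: -4434808/39285 ≈ -112.89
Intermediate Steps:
l = 16406/7857 (l = -49218*(-1/23571) = 16406/7857 ≈ 2.0881)
d = 101/5 (d = -101/(-5) = -101*(-⅕) = 101/5 ≈ 20.200)
a(Y, g) = -124 + Y + g
a(M(-7, 9), d) - l = (-124 - 7 + 101/5) - 1*16406/7857 = -554/5 - 16406/7857 = -4434808/39285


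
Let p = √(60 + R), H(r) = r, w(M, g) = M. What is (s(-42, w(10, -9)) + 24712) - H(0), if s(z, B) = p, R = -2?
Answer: 24712 + √58 ≈ 24720.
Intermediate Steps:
p = √58 (p = √(60 - 2) = √58 ≈ 7.6158)
s(z, B) = √58
(s(-42, w(10, -9)) + 24712) - H(0) = (√58 + 24712) - 1*0 = (24712 + √58) + 0 = 24712 + √58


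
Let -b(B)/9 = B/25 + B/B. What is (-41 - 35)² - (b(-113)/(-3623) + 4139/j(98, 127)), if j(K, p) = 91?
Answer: 47232851347/8242325 ≈ 5730.5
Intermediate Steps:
b(B) = -9 - 9*B/25 (b(B) = -9*(B/25 + B/B) = -9*(B*(1/25) + 1) = -9*(B/25 + 1) = -9*(1 + B/25) = -9 - 9*B/25)
(-41 - 35)² - (b(-113)/(-3623) + 4139/j(98, 127)) = (-41 - 35)² - ((-9 - 9/25*(-113))/(-3623) + 4139/91) = (-76)² - ((-9 + 1017/25)*(-1/3623) + 4139*(1/91)) = 5776 - ((792/25)*(-1/3623) + 4139/91) = 5776 - (-792/90575 + 4139/91) = 5776 - 1*374817853/8242325 = 5776 - 374817853/8242325 = 47232851347/8242325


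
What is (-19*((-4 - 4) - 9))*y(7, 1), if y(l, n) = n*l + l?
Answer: 4522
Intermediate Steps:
y(l, n) = l + l*n (y(l, n) = l*n + l = l + l*n)
(-19*((-4 - 4) - 9))*y(7, 1) = (-19*((-4 - 4) - 9))*(7*(1 + 1)) = (-19*(-8 - 9))*(7*2) = -19*(-17)*14 = 323*14 = 4522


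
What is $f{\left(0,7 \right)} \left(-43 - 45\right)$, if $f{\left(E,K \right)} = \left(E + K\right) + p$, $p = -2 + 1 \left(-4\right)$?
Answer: $-88$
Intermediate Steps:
$p = -6$ ($p = -2 - 4 = -6$)
$f{\left(E,K \right)} = -6 + E + K$ ($f{\left(E,K \right)} = \left(E + K\right) - 6 = -6 + E + K$)
$f{\left(0,7 \right)} \left(-43 - 45\right) = \left(-6 + 0 + 7\right) \left(-43 - 45\right) = 1 \left(-88\right) = -88$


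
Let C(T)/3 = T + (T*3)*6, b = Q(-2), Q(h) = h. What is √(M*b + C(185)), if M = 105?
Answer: √10335 ≈ 101.66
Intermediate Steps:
b = -2
C(T) = 57*T (C(T) = 3*(T + (T*3)*6) = 3*(T + (3*T)*6) = 3*(T + 18*T) = 3*(19*T) = 57*T)
√(M*b + C(185)) = √(105*(-2) + 57*185) = √(-210 + 10545) = √10335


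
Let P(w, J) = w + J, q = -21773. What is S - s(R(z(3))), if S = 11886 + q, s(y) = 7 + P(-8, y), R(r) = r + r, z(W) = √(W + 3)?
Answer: -9886 - 2*√6 ≈ -9890.9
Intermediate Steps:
z(W) = √(3 + W)
R(r) = 2*r
P(w, J) = J + w
s(y) = -1 + y (s(y) = 7 + (y - 8) = 7 + (-8 + y) = -1 + y)
S = -9887 (S = 11886 - 21773 = -9887)
S - s(R(z(3))) = -9887 - (-1 + 2*√(3 + 3)) = -9887 - (-1 + 2*√6) = -9887 + (1 - 2*√6) = -9886 - 2*√6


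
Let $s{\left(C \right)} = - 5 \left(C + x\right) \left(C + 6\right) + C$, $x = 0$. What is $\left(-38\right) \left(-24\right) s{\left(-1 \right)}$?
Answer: $21888$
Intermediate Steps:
$s{\left(C \right)} = C - 5 C \left(6 + C\right)$ ($s{\left(C \right)} = - 5 \left(C + 0\right) \left(C + 6\right) + C = - 5 C \left(6 + C\right) + C = C - 5 C \left(6 + C\right)$)
$\left(-38\right) \left(-24\right) s{\left(-1 \right)} = \left(-38\right) \left(-24\right) \left(- (-29 - -5)\right) = 912 \left(- (-29 + 5)\right) = 912 \left(\left(-1\right) \left(-24\right)\right) = 912 \cdot 24 = 21888$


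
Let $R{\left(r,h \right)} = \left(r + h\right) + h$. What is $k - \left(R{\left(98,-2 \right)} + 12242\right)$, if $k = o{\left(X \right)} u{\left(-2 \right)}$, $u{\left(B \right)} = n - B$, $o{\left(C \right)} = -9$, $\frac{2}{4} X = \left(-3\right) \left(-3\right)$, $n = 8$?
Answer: $-12426$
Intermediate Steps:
$R{\left(r,h \right)} = r + 2 h$ ($R{\left(r,h \right)} = \left(h + r\right) + h = r + 2 h$)
$X = 18$ ($X = 2 \left(\left(-3\right) \left(-3\right)\right) = 2 \cdot 9 = 18$)
$u{\left(B \right)} = 8 - B$
$k = -90$ ($k = - 9 \left(8 - -2\right) = - 9 \left(8 + 2\right) = \left(-9\right) 10 = -90$)
$k - \left(R{\left(98,-2 \right)} + 12242\right) = -90 - \left(\left(98 + 2 \left(-2\right)\right) + 12242\right) = -90 - \left(\left(98 - 4\right) + 12242\right) = -90 - \left(94 + 12242\right) = -90 - 12336 = -12426$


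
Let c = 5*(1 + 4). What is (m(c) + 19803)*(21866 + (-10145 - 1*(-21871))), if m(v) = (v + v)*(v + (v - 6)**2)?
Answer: 1313547976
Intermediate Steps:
c = 25 (c = 5*5 = 25)
m(v) = 2*v*(v + (-6 + v)**2) (m(v) = (2*v)*(v + (-6 + v)**2) = 2*v*(v + (-6 + v)**2))
(m(c) + 19803)*(21866 + (-10145 - 1*(-21871))) = (2*25*(25 + (-6 + 25)**2) + 19803)*(21866 + (-10145 - 1*(-21871))) = (2*25*(25 + 19**2) + 19803)*(21866 + (-10145 + 21871)) = (2*25*(25 + 361) + 19803)*(21866 + 11726) = (2*25*386 + 19803)*33592 = (19300 + 19803)*33592 = 39103*33592 = 1313547976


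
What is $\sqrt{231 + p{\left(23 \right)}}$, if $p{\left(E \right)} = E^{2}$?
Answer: $2 \sqrt{190} \approx 27.568$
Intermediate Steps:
$\sqrt{231 + p{\left(23 \right)}} = \sqrt{231 + 23^{2}} = \sqrt{231 + 529} = \sqrt{760} = 2 \sqrt{190}$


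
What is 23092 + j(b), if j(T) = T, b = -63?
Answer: 23029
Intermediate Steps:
23092 + j(b) = 23092 - 63 = 23029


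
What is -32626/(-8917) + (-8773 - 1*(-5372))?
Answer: -30294091/8917 ≈ -3397.3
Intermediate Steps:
-32626/(-8917) + (-8773 - 1*(-5372)) = -32626*(-1/8917) + (-8773 + 5372) = 32626/8917 - 3401 = -30294091/8917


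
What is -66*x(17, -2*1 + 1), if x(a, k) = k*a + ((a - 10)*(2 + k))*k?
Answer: 1584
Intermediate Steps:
x(a, k) = a*k + k*(-10 + a)*(2 + k) (x(a, k) = a*k + ((-10 + a)*(2 + k))*k = a*k + k*(-10 + a)*(2 + k))
-66*x(17, -2*1 + 1) = -66*(-2*1 + 1)*(-20 - 10*(-2*1 + 1) + 3*17 + 17*(-2*1 + 1)) = -66*(-2 + 1)*(-20 - 10*(-2 + 1) + 51 + 17*(-2 + 1)) = -(-66)*(-20 - 10*(-1) + 51 + 17*(-1)) = -(-66)*(-20 + 10 + 51 - 17) = -(-66)*24 = -66*(-24) = 1584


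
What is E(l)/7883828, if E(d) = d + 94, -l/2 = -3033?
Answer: 1540/1970957 ≈ 0.00078135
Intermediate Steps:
l = 6066 (l = -2*(-3033) = 6066)
E(d) = 94 + d
E(l)/7883828 = (94 + 6066)/7883828 = 6160*(1/7883828) = 1540/1970957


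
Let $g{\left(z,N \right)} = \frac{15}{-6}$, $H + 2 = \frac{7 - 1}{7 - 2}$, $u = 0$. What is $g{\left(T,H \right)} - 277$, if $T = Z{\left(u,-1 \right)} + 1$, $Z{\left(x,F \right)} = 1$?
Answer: $- \frac{559}{2} \approx -279.5$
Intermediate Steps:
$T = 2$ ($T = 1 + 1 = 2$)
$H = - \frac{4}{5}$ ($H = -2 + \frac{7 - 1}{7 - 2} = -2 + \frac{6}{5} = - \frac{4}{5} \approx -0.8$)
$g{\left(z,N \right)} = - \frac{5}{2}$ ($g{\left(z,N \right)} = 15 \left(- \frac{1}{6}\right) = - \frac{5}{2}$)
$g{\left(T,H \right)} - 277 = - \frac{5}{2} - 277 = - \frac{559}{2}$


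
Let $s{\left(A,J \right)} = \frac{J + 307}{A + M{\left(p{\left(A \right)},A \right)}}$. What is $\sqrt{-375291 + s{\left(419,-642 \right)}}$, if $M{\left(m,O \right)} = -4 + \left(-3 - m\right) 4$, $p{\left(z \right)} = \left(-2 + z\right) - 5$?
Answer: $\frac{4 i \sqrt{1454275038}}{249} \approx 612.61 i$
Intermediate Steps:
$p{\left(z \right)} = -7 + z$
$M{\left(m,O \right)} = -16 - 4 m$ ($M{\left(m,O \right)} = -4 - \left(12 + 4 m\right) = -16 - 4 m$)
$s{\left(A,J \right)} = \frac{307 + J}{12 - 3 A}$ ($s{\left(A,J \right)} = \frac{J + 307}{A - \left(16 + 4 \left(-7 + A\right)\right)} = \frac{307 + J}{A - \left(-12 + 4 A\right)} = \frac{307 + J}{12 - 3 A}$)
$\sqrt{-375291 + s{\left(419,-642 \right)}} = \sqrt{-375291 + \frac{-307 - -642}{3 \left(-4 + 419\right)}} = \sqrt{-375291 + \frac{-307 + 642}{3 \cdot 415}} = \sqrt{-375291 + \frac{1}{3} \cdot \frac{1}{415} \cdot 335} = \sqrt{-375291 + \frac{67}{249}} = \sqrt{- \frac{93447392}{249}} = \frac{4 i \sqrt{1454275038}}{249}$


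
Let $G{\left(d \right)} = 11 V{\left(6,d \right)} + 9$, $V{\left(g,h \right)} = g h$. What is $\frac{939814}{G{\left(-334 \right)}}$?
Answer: $- \frac{939814}{22035} \approx -42.651$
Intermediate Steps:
$G{\left(d \right)} = 9 + 66 d$ ($G{\left(d \right)} = 11 \cdot 6 d + 9 = 66 d + 9 = 9 + 66 d$)
$\frac{939814}{G{\left(-334 \right)}} = \frac{939814}{9 + 66 \left(-334\right)} = \frac{939814}{9 - 22044} = \frac{939814}{-22035} = 939814 \left(- \frac{1}{22035}\right) = - \frac{939814}{22035}$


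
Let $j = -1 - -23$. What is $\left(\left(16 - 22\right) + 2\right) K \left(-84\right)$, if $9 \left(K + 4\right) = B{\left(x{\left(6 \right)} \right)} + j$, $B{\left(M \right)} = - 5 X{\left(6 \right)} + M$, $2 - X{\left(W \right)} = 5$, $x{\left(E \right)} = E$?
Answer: $\frac{784}{3} \approx 261.33$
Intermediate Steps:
$X{\left(W \right)} = -3$ ($X{\left(W \right)} = 2 - 5 = -3$)
$j = 22$ ($j = -1 + 23 = 22$)
$B{\left(M \right)} = 15 + M$ ($B{\left(M \right)} = \left(-5\right) \left(-3\right) + M = 15 + M$)
$K = \frac{7}{9}$ ($K = -4 + \frac{\left(15 + 6\right) + 22}{9} = -4 + \frac{21 + 22}{9} = -4 + \frac{1}{9} \cdot 43 = -4 + \frac{43}{9} = \frac{7}{9} \approx 0.77778$)
$\left(\left(16 - 22\right) + 2\right) K \left(-84\right) = \left(\left(16 - 22\right) + 2\right) \frac{7}{9} \left(-84\right) = \left(-6 + 2\right) \frac{7}{9} \left(-84\right) = \left(-4\right) \frac{7}{9} \left(-84\right) = \left(- \frac{28}{9}\right) \left(-84\right) = \frac{784}{3}$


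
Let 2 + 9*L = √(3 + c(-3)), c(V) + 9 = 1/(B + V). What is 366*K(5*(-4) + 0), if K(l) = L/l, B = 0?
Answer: 61/15 - 61*I*√57/90 ≈ 4.0667 - 5.1171*I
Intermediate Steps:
c(V) = -9 + 1/V (c(V) = -9 + 1/(0 + V) = -9 + 1/V)
L = -2/9 + I*√57/27 (L = -2/9 + √(3 + (-9 + 1/(-3)))/9 = -2/9 + √(3 + (-9 - ⅓))/9 = -2/9 + √(3 - 28/3)/9 = -2/9 + √(-19/3)/9 = -2/9 + (I*√57/3)/9 = -2/9 + I*√57/27 ≈ -0.22222 + 0.27962*I)
K(l) = (-2/9 + I*√57/27)/l
366*K(5*(-4) + 0) = 366*((-6 + I*√57)/(27*(5*(-4) + 0))) = 366*((-6 + I*√57)/(27*(-20 + 0))) = 366*((1/27)*(-6 + I*√57)/(-20)) = 366*((1/27)*(-1/20)*(-6 + I*√57)) = 366*(1/90 - I*√57/540) = 61/15 - 61*I*√57/90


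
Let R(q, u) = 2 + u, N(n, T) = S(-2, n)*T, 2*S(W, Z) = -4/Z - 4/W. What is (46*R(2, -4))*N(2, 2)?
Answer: 0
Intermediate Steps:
S(W, Z) = -2/W - 2/Z (S(W, Z) = (-4/Z - 4/W)/2 = (-4/W - 4/Z)/2 = -2/W - 2/Z)
N(n, T) = T*(1 - 2/n) (N(n, T) = (-2/(-2) - 2/n)*T = (-2*(-½) - 2/n)*T = (1 - 2/n)*T = T*(1 - 2/n))
(46*R(2, -4))*N(2, 2) = (46*(2 - 4))*(2*(-2 + 2)/2) = (46*(-2))*(2*(½)*0) = -92*0 = 0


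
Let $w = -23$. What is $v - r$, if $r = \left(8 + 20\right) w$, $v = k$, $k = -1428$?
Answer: $-784$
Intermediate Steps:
$v = -1428$
$r = -644$ ($r = \left(8 + 20\right) \left(-23\right) = 28 \left(-23\right) = -644$)
$v - r = -1428 - -644 = -1428 + 644 = -784$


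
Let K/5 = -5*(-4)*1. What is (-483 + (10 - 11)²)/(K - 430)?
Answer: 241/165 ≈ 1.4606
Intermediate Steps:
K = 100 (K = 5*(-5*(-4)*1) = 5*(20*1) = 5*20 = 100)
(-483 + (10 - 11)²)/(K - 430) = (-483 + (10 - 11)²)/(100 - 430) = (-483 + (-1)²)/(-330) = (-483 + 1)*(-1/330) = -482*(-1/330) = 241/165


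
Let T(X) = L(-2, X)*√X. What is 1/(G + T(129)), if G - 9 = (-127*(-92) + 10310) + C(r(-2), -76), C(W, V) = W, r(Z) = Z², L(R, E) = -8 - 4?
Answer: 22007/484289473 + 12*√129/484289473 ≈ 4.5723e-5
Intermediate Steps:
L(R, E) = -12
T(X) = -12*√X
G = 22007 (G = 9 + ((-127*(-92) + 10310) + (-2)²) = 9 + ((11684 + 10310) + 4) = 9 + (21994 + 4) = 9 + 21998 = 22007)
1/(G + T(129)) = 1/(22007 - 12*√129)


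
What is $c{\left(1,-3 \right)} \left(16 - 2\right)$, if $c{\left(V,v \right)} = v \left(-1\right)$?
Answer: $42$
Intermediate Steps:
$c{\left(V,v \right)} = - v$
$c{\left(1,-3 \right)} \left(16 - 2\right) = \left(-1\right) \left(-3\right) \left(16 - 2\right) = 3 \cdot 14 = 42$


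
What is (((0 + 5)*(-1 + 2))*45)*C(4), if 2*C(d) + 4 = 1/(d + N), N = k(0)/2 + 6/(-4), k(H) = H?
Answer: -405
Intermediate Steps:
N = -3/2 (N = 0/2 + 6/(-4) = 0*(1/2) + 6*(-1/4) = 0 - 3/2 = -3/2 ≈ -1.5000)
C(d) = -2 + 1/(2*(-3/2 + d)) (C(d) = -2 + 1/(2*(d - 3/2)) = -2 + 1/(2*(-3/2 + d)))
(((0 + 5)*(-1 + 2))*45)*C(4) = (((0 + 5)*(-1 + 2))*45)*((7 - 4*4)/(-3 + 2*4)) = ((5*1)*45)*((7 - 16)/(-3 + 8)) = (5*45)*(-9/5) = 225*((1/5)*(-9)) = 225*(-9/5) = -405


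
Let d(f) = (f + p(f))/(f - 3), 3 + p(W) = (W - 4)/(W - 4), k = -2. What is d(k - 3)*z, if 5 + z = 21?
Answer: 14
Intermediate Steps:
z = 16 (z = -5 + 21 = 16)
p(W) = -2 (p(W) = -3 + (W - 4)/(W - 4) = -3 + (-4 + W)/(-4 + W) = -3 + 1 = -2)
d(f) = (-2 + f)/(-3 + f) (d(f) = (f - 2)/(f - 3) = (-2 + f)/(-3 + f))
d(k - 3)*z = ((-2 + (-2 - 3))/(-3 + (-2 - 3)))*16 = ((-2 - 5)/(-3 - 5))*16 = (-7/(-8))*16 = -1/8*(-7)*16 = (7/8)*16 = 14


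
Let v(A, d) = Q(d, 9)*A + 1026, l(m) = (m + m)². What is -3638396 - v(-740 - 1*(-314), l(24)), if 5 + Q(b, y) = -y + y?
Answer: -3641552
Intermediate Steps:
l(m) = 4*m² (l(m) = (2*m)² = 4*m²)
Q(b, y) = -5 (Q(b, y) = -5 + (-y + y) = -5 + 0 = -5)
v(A, d) = 1026 - 5*A (v(A, d) = -5*A + 1026 = 1026 - 5*A)
-3638396 - v(-740 - 1*(-314), l(24)) = -3638396 - (1026 - 5*(-740 - 1*(-314))) = -3638396 - (1026 - 5*(-740 + 314)) = -3638396 - (1026 - 5*(-426)) = -3638396 - (1026 + 2130) = -3638396 - 1*3156 = -3638396 - 3156 = -3641552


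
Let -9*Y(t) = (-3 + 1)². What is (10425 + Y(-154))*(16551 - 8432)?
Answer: 761732699/9 ≈ 8.4637e+7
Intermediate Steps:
Y(t) = -4/9 (Y(t) = -(-3 + 1)²/9 = -⅑*(-2)² = -⅑*4 = -4/9)
(10425 + Y(-154))*(16551 - 8432) = (10425 - 4/9)*(16551 - 8432) = (93821/9)*8119 = 761732699/9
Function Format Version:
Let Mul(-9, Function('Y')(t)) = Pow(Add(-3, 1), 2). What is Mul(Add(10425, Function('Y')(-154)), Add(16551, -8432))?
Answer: Rational(761732699, 9) ≈ 8.4637e+7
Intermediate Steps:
Function('Y')(t) = Rational(-4, 9) (Function('Y')(t) = Mul(Rational(-1, 9), Pow(Add(-3, 1), 2)) = Mul(Rational(-1, 9), Pow(-2, 2)) = Mul(Rational(-1, 9), 4) = Rational(-4, 9))
Mul(Add(10425, Function('Y')(-154)), Add(16551, -8432)) = Mul(Add(10425, Rational(-4, 9)), Add(16551, -8432)) = Mul(Rational(93821, 9), 8119) = Rational(761732699, 9)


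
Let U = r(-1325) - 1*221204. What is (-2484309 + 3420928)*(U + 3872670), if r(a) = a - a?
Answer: 3420032433454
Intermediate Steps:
r(a) = 0
U = -221204 (U = 0 - 1*221204 = 0 - 221204 = -221204)
(-2484309 + 3420928)*(U + 3872670) = (-2484309 + 3420928)*(-221204 + 3872670) = 936619*3651466 = 3420032433454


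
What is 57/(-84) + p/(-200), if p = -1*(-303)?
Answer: -3071/1400 ≈ -2.1936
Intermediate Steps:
p = 303
57/(-84) + p/(-200) = 57/(-84) + 303/(-200) = 57*(-1/84) + 303*(-1/200) = -19/28 - 303/200 = -3071/1400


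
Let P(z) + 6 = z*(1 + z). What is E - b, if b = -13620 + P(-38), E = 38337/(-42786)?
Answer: 174268861/14262 ≈ 12219.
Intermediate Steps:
E = -12779/14262 (E = 38337*(-1/42786) = -12779/14262 ≈ -0.89602)
P(z) = -6 + z*(1 + z)
b = -12220 (b = -13620 + (-6 - 38 + (-38)²) = -13620 + (-6 - 38 + 1444) = -13620 + 1400 = -12220)
E - b = -12779/14262 - 1*(-12220) = -12779/14262 + 12220 = 174268861/14262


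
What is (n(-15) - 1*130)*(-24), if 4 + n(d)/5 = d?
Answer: 5400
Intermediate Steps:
n(d) = -20 + 5*d
(n(-15) - 1*130)*(-24) = ((-20 + 5*(-15)) - 1*130)*(-24) = ((-20 - 75) - 130)*(-24) = (-95 - 130)*(-24) = -225*(-24) = 5400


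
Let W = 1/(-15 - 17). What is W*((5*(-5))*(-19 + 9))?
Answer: -125/16 ≈ -7.8125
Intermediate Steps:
W = -1/32 (W = 1/(-32) = -1/32 ≈ -0.031250)
W*((5*(-5))*(-19 + 9)) = -5*(-5)*(-19 + 9)/32 = -(-25)*(-10)/32 = -1/32*250 = -125/16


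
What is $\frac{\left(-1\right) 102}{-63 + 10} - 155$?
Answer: $- \frac{8113}{53} \approx -153.08$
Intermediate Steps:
$\frac{\left(-1\right) 102}{-63 + 10} - 155 = \frac{1}{-53} \left(-102\right) - 155 = \left(- \frac{1}{53}\right) \left(-102\right) - 155 = \frac{102}{53} - 155 = - \frac{8113}{53}$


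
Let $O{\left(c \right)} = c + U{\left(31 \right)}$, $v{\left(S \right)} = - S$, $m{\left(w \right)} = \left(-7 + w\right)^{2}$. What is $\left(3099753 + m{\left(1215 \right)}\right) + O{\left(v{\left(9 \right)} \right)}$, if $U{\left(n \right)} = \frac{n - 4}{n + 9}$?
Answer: $\frac{182360347}{40} \approx 4.559 \cdot 10^{6}$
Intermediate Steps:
$U{\left(n \right)} = \frac{-4 + n}{9 + n}$
$O{\left(c \right)} = \frac{27}{40} + c$ ($O{\left(c \right)} = c + \frac{-4 + 31}{9 + 31} = c + \frac{1}{40} \cdot 27 = c + \frac{27}{40} = \frac{27}{40} + c$)
$\left(3099753 + m{\left(1215 \right)}\right) + O{\left(v{\left(9 \right)} \right)} = \left(3099753 + \left(-7 + 1215\right)^{2}\right) + \left(\frac{27}{40} - 9\right) = \left(3099753 + 1208^{2}\right) + \left(\frac{27}{40} - 9\right) = \left(3099753 + 1459264\right) - \frac{333}{40} = 4559017 - \frac{333}{40} = \frac{182360347}{40}$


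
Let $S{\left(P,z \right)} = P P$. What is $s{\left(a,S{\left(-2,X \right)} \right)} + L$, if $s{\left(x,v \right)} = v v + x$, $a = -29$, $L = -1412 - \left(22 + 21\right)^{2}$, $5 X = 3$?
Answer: $-3274$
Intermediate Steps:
$X = \frac{3}{5}$ ($X = \frac{1}{5} \cdot 3 = \frac{3}{5} \approx 0.6$)
$S{\left(P,z \right)} = P^{2}$
$L = -3261$ ($L = -1412 - 43^{2} = -1412 - 1849 = -3261$)
$s{\left(x,v \right)} = x + v^{2}$ ($s{\left(x,v \right)} = v^{2} + x = x + v^{2}$)
$s{\left(a,S{\left(-2,X \right)} \right)} + L = \left(-29 + \left(\left(-2\right)^{2}\right)^{2}\right) - 3261 = \left(-29 + 4^{2}\right) - 3261 = \left(-29 + 16\right) - 3261 = -13 - 3261 = -3274$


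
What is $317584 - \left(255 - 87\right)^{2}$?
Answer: $289360$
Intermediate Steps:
$317584 - \left(255 - 87\right)^{2} = 317584 - 168^{2} = 317584 - 28224 = 289360$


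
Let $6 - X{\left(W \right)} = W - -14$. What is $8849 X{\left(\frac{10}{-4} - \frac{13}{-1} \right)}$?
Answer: $- \frac{327413}{2} \approx -1.6371 \cdot 10^{5}$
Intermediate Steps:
$X{\left(W \right)} = -8 - W$ ($X{\left(W \right)} = 6 - \left(W - -14\right) = 6 - \left(W + 14\right) = 6 - \left(14 + W\right) = -8 - W$)
$8849 X{\left(\frac{10}{-4} - \frac{13}{-1} \right)} = 8849 \left(-8 - \left(\frac{10}{-4} - \frac{13}{-1}\right)\right) = 8849 \left(-8 - \left(10 \left(- \frac{1}{4}\right) - -13\right)\right) = 8849 \left(-8 - \left(- \frac{5}{2} + 13\right)\right) = 8849 \left(-8 - \frac{21}{2}\right) = 8849 \left(- \frac{37}{2}\right) = - \frac{327413}{2}$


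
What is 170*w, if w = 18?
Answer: 3060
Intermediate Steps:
170*w = 170*18 = 3060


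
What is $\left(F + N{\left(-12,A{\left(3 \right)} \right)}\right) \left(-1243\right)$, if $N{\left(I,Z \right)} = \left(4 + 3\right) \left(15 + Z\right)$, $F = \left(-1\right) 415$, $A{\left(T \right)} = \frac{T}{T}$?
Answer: $376629$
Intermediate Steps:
$A{\left(T \right)} = 1$
$F = -415$
$N{\left(I,Z \right)} = 105 + 7 Z$ ($N{\left(I,Z \right)} = 7 \left(15 + Z\right) = 105 + 7 Z$)
$\left(F + N{\left(-12,A{\left(3 \right)} \right)}\right) \left(-1243\right) = \left(-415 + \left(105 + 7 \cdot 1\right)\right) \left(-1243\right) = \left(-415 + \left(105 + 7\right)\right) \left(-1243\right) = \left(-415 + 112\right) \left(-1243\right) = \left(-303\right) \left(-1243\right) = 376629$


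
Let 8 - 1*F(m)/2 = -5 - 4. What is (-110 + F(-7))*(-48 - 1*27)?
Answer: 5700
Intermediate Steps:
F(m) = 34 (F(m) = 16 - 2*(-5 - 4) = 16 - 2*(-9) = 16 + 18 = 34)
(-110 + F(-7))*(-48 - 1*27) = (-110 + 34)*(-48 - 1*27) = -76*(-48 - 27) = -76*(-75) = 5700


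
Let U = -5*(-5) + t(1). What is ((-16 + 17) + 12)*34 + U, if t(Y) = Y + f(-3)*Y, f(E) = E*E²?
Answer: 441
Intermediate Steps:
f(E) = E³
t(Y) = -26*Y (t(Y) = Y + (-3)³*Y = Y - 27*Y = -26*Y)
U = -1 (U = -5*(-5) - 26*1 = 25 - 26 = -1)
((-16 + 17) + 12)*34 + U = ((-16 + 17) + 12)*34 - 1 = (1 + 12)*34 - 1 = 13*34 - 1 = 442 - 1 = 441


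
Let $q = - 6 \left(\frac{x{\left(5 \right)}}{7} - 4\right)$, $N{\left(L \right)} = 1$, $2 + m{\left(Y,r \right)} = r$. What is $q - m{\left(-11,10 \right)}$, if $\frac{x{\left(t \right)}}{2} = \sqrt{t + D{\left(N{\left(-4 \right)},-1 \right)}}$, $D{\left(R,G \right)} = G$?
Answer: $\frac{88}{7} \approx 12.571$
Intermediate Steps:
$m{\left(Y,r \right)} = -2 + r$
$x{\left(t \right)} = 2 \sqrt{-1 + t}$ ($x{\left(t \right)} = 2 \sqrt{t - 1} = 2 \sqrt{-1 + t}$)
$q = \frac{144}{7}$ ($q = - 6 \left(\frac{2 \sqrt{-1 + 5}}{7} - 4\right) = - 6 \left(2 \sqrt{4} \cdot \frac{1}{7} - 4\right) = - 6 \left(2 \cdot 2 \cdot \frac{1}{7} - 4\right) = - 6 \left(4 \cdot \frac{1}{7} - 4\right) = - 6 \left(\frac{4}{7} - 4\right) = \left(-6\right) \left(- \frac{24}{7}\right) = \frac{144}{7} \approx 20.571$)
$q - m{\left(-11,10 \right)} = \frac{144}{7} - \left(-2 + 10\right) = \frac{144}{7} - 8 = \frac{88}{7}$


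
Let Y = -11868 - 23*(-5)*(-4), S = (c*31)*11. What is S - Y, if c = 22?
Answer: 19830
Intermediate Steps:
S = 7502 (S = (22*31)*11 = 682*11 = 7502)
Y = -12328 (Y = -11868 - (-115)*(-4) = -11868 - 1*460 = -11868 - 460 = -12328)
S - Y = 7502 - 1*(-12328) = 7502 + 12328 = 19830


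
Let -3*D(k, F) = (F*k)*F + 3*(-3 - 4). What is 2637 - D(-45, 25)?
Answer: -6745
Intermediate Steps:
D(k, F) = 7 - k*F**2/3 (D(k, F) = -((F*k)*F + 3*(-3 - 4))/3 = -(k*F**2 + 3*(-7))/3 = -(k*F**2 - 21)/3 = -(-21 + k*F**2)/3 = 7 - k*F**2/3)
2637 - D(-45, 25) = 2637 - (7 - 1/3*(-45)*25**2) = 2637 - (7 - 1/3*(-45)*625) = 2637 - (7 + 9375) = 2637 - 1*9382 = 2637 - 9382 = -6745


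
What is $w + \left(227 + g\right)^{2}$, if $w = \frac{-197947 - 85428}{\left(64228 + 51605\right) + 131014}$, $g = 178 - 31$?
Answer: $\frac{34527687597}{246847} \approx 1.3987 \cdot 10^{5}$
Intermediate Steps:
$g = 147$ ($g = 178 - 31 = 147$)
$w = - \frac{283375}{246847}$ ($w = - \frac{283375}{115833 + 131014} = - \frac{283375}{246847} \approx -1.148$)
$w + \left(227 + g\right)^{2} = - \frac{283375}{246847} + \left(227 + 147\right)^{2} = - \frac{283375}{246847} + 374^{2} = - \frac{283375}{246847} + 139876 = \frac{34527687597}{246847}$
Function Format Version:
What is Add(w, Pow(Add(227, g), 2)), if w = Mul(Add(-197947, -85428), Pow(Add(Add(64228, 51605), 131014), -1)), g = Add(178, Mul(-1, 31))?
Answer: Rational(34527687597, 246847) ≈ 1.3987e+5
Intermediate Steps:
g = 147 (g = Add(178, -31) = 147)
w = Rational(-283375, 246847) (w = Mul(-283375, Pow(Add(115833, 131014), -1)) = Mul(-283375, Pow(246847, -1)) = Mul(-283375, Rational(1, 246847)) = Rational(-283375, 246847) ≈ -1.1480)
Add(w, Pow(Add(227, g), 2)) = Add(Rational(-283375, 246847), Pow(Add(227, 147), 2)) = Add(Rational(-283375, 246847), Pow(374, 2)) = Add(Rational(-283375, 246847), 139876) = Rational(34527687597, 246847)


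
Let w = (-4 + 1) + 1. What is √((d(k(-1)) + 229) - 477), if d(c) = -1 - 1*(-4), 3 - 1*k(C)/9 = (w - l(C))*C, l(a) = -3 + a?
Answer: 7*I*√5 ≈ 15.652*I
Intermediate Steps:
w = -2 (w = -3 + 1 = -2)
k(C) = 27 - 9*C*(1 - C) (k(C) = 27 - 9*(-2 - (-3 + C))*C = 27 - 9*(-2 + (3 - C))*C = 27 - 9*(1 - C)*C = 27 - 9*C*(1 - C))
d(c) = 3 (d(c) = -1 + 4 = 3)
√((d(k(-1)) + 229) - 477) = √((3 + 229) - 477) = √(232 - 477) = √(-245) = 7*I*√5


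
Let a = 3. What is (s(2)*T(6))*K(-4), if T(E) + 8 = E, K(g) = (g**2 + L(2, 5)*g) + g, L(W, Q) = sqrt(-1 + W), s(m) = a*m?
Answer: -96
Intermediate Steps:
s(m) = 3*m
K(g) = g**2 + 2*g (K(g) = (g**2 + sqrt(-1 + 2)*g) + g = (g**2 + sqrt(1)*g) + g = (g**2 + 1*g) + g = (g**2 + g) + g = (g + g**2) + g = g**2 + 2*g)
T(E) = -8 + E
(s(2)*T(6))*K(-4) = ((3*2)*(-8 + 6))*(-4*(2 - 4)) = (6*(-2))*(-4*(-2)) = -12*8 = -96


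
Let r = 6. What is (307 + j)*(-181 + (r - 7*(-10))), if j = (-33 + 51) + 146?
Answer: -49455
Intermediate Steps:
j = 164 (j = 18 + 146 = 164)
(307 + j)*(-181 + (r - 7*(-10))) = (307 + 164)*(-181 + (6 - 7*(-10))) = 471*(-181 + (6 + 70)) = 471*(-181 + 76) = 471*(-105) = -49455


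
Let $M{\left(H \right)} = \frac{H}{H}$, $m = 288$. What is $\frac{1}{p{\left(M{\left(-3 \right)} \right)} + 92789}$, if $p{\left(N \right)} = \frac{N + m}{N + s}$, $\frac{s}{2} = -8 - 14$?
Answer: $\frac{43}{3989638} \approx 1.0778 \cdot 10^{-5}$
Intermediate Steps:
$M{\left(H \right)} = 1$
$s = -44$ ($s = 2 \left(-8 - 14\right) = 2 \left(-22\right) = -44$)
$p{\left(N \right)} = \frac{288 + N}{-44 + N}$ ($p{\left(N \right)} = \frac{N + 288}{N - 44} = \frac{288 + N}{-44 + N}$)
$\frac{1}{p{\left(M{\left(-3 \right)} \right)} + 92789} = \frac{1}{\frac{288 + 1}{-44 + 1} + 92789} = \frac{1}{\frac{1}{-43} \cdot 289 + 92789} = \frac{1}{\left(- \frac{1}{43}\right) 289 + 92789} = \frac{1}{- \frac{289}{43} + 92789} = \frac{1}{\frac{3989638}{43}} = \frac{43}{3989638}$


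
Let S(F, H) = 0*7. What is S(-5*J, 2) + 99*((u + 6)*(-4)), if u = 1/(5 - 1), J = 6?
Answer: -2475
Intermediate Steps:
u = 1/4 ≈ 0.25000
S(F, H) = 0
S(-5*J, 2) + 99*((u + 6)*(-4)) = 0 + 99*((1/4 + 6)*(-4)) = 0 + 99*((25/4)*(-4)) = 0 + 99*(-25) = 0 - 2475 = -2475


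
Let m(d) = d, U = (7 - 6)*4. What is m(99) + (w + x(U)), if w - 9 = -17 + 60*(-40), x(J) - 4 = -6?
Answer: -2311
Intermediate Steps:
U = 4 (U = 1*4 = 4)
x(J) = -2 (x(J) = 4 - 6 = -2)
w = -2408 (w = 9 + (-17 + 60*(-40)) = 9 + (-17 - 2400) = 9 - 2417 = -2408)
m(99) + (w + x(U)) = 99 + (-2408 - 2) = 99 - 2410 = -2311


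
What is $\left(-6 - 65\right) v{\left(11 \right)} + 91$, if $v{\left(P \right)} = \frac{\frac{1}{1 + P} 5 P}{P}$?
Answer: $\frac{737}{12} \approx 61.417$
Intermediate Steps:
$v{\left(P \right)} = \frac{5}{1 + P}$ ($v{\left(P \right)} = \frac{\frac{5}{1 + P} P}{P} = \frac{5 P \frac{1}{1 + P}}{P} = \frac{5}{1 + P}$)
$\left(-6 - 65\right) v{\left(11 \right)} + 91 = \left(-6 - 65\right) \frac{5}{1 + 11} + 91 = - 71 \cdot \frac{5}{12} + 91 = - 71 \cdot 5 \cdot \frac{1}{12} + 91 = \left(-71\right) \frac{5}{12} + 91 = - \frac{355}{12} + 91 = \frac{737}{12}$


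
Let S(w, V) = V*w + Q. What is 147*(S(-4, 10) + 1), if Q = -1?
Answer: -5880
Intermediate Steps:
S(w, V) = -1 + V*w (S(w, V) = V*w - 1 = -1 + V*w)
147*(S(-4, 10) + 1) = 147*((-1 + 10*(-4)) + 1) = 147*((-1 - 40) + 1) = 147*(-41 + 1) = 147*(-40) = -5880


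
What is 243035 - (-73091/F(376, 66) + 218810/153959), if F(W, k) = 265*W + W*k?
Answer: 4656807136917549/19161121304 ≈ 2.4303e+5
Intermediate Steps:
243035 - (-73091/F(376, 66) + 218810/153959) = 243035 - (-73091*1/(376*(265 + 66)) + 218810/153959) = 243035 - (-73091/(376*331) + 218810*(1/153959)) = 243035 - (-73091/124456 + 218810/153959) = 243035 - 1*15979200091/19161121304 = 243035 - 15979200091/19161121304 = 4656807136917549/19161121304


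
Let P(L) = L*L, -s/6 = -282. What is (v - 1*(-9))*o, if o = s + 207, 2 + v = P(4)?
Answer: 43677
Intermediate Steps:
s = 1692 (s = -6*(-282) = 1692)
P(L) = L²
v = 14 (v = -2 + 4² = -2 + 16 = 14)
o = 1899 (o = 1692 + 207 = 1899)
(v - 1*(-9))*o = (14 - 1*(-9))*1899 = (14 + 9)*1899 = 23*1899 = 43677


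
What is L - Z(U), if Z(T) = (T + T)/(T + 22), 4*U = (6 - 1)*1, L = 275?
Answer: 25565/93 ≈ 274.89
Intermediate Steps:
U = 5/4 (U = ((6 - 1)*1)/4 = (5*1)/4 = (¼)*5 = 5/4 ≈ 1.2500)
Z(T) = 2*T/(22 + T) (Z(T) = (2*T)/(22 + T) = 2*T/(22 + T))
L - Z(U) = 275 - 2*5/(4*(22 + 5/4)) = 275 - 2*5/(4*93/4) = 275 - 2*5*4/(4*93) = 275 - 1*10/93 = 275 - 10/93 = 25565/93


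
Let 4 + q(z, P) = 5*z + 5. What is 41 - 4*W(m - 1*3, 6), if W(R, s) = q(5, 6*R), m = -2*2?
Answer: -63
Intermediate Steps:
m = -4
q(z, P) = 1 + 5*z (q(z, P) = -4 + (5*z + 5) = -4 + (5 + 5*z) = 1 + 5*z)
W(R, s) = 26 (W(R, s) = 1 + 5*5 = 1 + 25 = 26)
41 - 4*W(m - 1*3, 6) = 41 - 4*26 = 41 - 104 = -63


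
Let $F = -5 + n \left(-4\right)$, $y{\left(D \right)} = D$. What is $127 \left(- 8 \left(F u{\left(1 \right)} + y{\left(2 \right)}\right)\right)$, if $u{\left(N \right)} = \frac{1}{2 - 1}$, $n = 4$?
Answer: $19304$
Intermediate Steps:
$u{\left(N \right)} = 1$ ($u{\left(N \right)} = 1^{-1} = 1$)
$F = -21$ ($F = -5 + 4 \left(-4\right) = -5 - 16 = -21$)
$127 \left(- 8 \left(F u{\left(1 \right)} + y{\left(2 \right)}\right)\right) = 127 \left(- 8 \left(\left(-21\right) 1 + 2\right)\right) = 127 \left(- 8 \left(-21 + 2\right)\right) = 127 \left(\left(-8\right) \left(-19\right)\right) = 127 \cdot 152 = 19304$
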